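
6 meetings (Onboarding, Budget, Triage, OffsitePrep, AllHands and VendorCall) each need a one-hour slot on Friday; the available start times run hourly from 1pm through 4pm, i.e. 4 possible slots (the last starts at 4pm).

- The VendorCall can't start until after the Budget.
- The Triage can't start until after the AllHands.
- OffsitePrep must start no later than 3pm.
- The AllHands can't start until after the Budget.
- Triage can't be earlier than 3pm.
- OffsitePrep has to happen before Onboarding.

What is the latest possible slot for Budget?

Downstream work caps Budget at 2pm.
Budget at 2pm is achievable: AllHands=3pm; OffsitePrep=1pm; VendorCall=3pm; Triage=4pm; Budget=2pm; Onboarding=2pm.

2pm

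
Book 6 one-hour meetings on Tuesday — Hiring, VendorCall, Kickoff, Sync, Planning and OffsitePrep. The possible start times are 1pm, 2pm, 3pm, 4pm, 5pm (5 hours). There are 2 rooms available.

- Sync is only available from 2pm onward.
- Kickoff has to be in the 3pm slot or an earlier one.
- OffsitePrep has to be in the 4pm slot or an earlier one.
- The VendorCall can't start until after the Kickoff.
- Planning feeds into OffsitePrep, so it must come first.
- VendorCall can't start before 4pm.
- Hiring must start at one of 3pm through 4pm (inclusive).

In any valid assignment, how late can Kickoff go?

Kickoff's own window allows nothing later than 3pm.
Kickoff at 3pm is achievable: Planning -> 1pm; Kickoff -> 3pm; VendorCall -> 4pm; Hiring -> 3pm; OffsitePrep -> 2pm; Sync -> 2pm.

3pm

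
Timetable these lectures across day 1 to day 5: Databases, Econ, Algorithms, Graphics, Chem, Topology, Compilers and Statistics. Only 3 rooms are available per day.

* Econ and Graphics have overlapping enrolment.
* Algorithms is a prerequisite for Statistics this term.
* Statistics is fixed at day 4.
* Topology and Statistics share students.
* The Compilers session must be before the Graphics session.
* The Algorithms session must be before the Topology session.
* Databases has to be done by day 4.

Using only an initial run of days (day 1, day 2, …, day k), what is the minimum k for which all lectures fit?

The precedence chain requires at least 2 distinct days.
With at most 3 per day and 8 lectures, at least 3 days are needed.
Statistics can't be placed before day 4, so the schedule must run through at least day 4.
4 works (last occupied day: day 4): for example Topology=day 2, Econ=day 3, Chem=day 2, Algorithms=day 1, Compilers=day 1, Statistics=day 4, Graphics=day 2, Databases=day 1.

4 days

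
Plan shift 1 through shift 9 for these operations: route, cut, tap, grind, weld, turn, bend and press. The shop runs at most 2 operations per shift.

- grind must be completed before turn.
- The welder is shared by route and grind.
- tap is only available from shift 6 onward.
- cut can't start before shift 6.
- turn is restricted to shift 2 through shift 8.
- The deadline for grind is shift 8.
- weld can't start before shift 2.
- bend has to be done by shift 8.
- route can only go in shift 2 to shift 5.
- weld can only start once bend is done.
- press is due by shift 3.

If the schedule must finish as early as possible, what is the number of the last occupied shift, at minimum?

shift 6

The precedence chain requires at least 2 distinct shifts.
With at most 2 per shift and 8 operations, at least 4 shifts are needed.
cut can't be placed before shift 6, so the schedule must run through at least shift 6.
6 works (last occupied shift: shift 6): for example weld=shift 2, press=shift 1, tap=shift 6, turn=shift 4, bend=shift 1, grind=shift 3, cut=shift 6, route=shift 2.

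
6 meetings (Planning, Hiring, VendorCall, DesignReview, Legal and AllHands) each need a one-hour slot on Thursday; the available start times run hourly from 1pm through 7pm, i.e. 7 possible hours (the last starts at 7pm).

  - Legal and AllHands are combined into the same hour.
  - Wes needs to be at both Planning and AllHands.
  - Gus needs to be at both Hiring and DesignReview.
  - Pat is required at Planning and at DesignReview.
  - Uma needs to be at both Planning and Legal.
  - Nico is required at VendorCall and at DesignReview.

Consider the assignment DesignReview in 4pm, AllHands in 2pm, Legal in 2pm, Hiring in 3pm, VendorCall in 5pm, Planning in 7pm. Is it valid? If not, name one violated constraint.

Uma needs to be at both Planning and Legal — holds.
Gus needs to be at both Hiring and DesignReview — holds.
Nico is required at VendorCall and at DesignReview — holds.
Wes needs to be at both Planning and AllHands — holds.
Pat is required at Planning and at DesignReview — holds.
Legal and AllHands are combined into the same hour — holds.

Valid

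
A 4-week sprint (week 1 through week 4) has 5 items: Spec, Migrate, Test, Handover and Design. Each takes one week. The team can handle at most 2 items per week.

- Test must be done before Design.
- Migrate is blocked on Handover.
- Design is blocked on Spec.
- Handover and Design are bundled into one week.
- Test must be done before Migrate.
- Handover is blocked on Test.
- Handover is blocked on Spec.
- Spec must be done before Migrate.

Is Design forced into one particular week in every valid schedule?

Design can be week 2 (e.g. Migrate -> week 3; Spec -> week 1; Test -> week 1; Design -> week 2; Handover -> week 2) or week 3 (e.g. Test -> week 1, Migrate -> week 4, Spec -> week 1, Design -> week 3, Handover -> week 3).

No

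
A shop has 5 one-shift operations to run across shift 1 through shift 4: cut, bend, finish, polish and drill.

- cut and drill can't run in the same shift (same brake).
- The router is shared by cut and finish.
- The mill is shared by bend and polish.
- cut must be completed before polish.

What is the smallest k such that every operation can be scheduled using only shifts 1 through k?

2

The precedence chain requires at least 2 distinct shifts.
2 works (last occupied shift: shift 2): for example polish in shift 2, finish in shift 2, cut in shift 1, bend in shift 1, drill in shift 2.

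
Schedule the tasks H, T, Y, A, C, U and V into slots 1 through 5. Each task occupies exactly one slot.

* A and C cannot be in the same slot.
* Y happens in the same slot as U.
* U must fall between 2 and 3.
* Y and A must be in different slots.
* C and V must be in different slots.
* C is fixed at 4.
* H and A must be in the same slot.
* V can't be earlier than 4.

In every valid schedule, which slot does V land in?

5

V's window is 4–5.
C is fixed at 4, and V can't share a slot with C.
So V must be 5.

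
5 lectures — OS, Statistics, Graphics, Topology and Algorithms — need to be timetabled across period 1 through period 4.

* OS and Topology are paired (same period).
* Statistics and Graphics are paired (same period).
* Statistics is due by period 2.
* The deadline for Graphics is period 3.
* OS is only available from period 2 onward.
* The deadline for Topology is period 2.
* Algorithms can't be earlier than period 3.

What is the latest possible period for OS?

OS is available from period 2; OS must be in the same period as Topology, which can't be after period 2, so OS is at most period 2.
OS at period 2 is achievable: OS in period 2, Algorithms in period 3, Topology in period 2, Graphics in period 1, Statistics in period 1.

period 2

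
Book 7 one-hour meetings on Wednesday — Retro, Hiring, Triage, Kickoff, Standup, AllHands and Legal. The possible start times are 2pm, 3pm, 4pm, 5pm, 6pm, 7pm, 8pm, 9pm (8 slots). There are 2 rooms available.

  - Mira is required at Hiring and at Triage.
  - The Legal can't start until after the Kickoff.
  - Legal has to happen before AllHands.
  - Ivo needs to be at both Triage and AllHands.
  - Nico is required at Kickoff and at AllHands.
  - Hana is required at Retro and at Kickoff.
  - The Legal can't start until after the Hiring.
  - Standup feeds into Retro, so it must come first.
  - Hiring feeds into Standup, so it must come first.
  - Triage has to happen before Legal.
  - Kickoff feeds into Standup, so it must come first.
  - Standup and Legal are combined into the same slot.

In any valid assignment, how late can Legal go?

8pm

Precedence pushes Legal to at least 3pm; downstream work caps Legal at 8pm.
Legal at 8pm is achievable: AllHands=9pm; Legal=8pm; Kickoff=2pm; Standup=8pm; Hiring=2pm; Triage=3pm; Retro=9pm.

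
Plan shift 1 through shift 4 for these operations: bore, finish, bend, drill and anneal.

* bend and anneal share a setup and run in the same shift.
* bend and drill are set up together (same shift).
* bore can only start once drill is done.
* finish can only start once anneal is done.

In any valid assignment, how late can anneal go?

Downstream work caps anneal at shift 3.
anneal at shift 3 is achievable: bend in shift 3; bore in shift 4; finish in shift 4; drill in shift 3; anneal in shift 3.

shift 3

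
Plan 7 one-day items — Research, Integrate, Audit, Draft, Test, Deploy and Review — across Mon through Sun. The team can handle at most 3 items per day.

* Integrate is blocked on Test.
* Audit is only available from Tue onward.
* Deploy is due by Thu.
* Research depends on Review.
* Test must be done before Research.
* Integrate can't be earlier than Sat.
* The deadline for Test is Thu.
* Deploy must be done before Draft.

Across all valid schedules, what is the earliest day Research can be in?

Precedence pushes Research to at least Tue.
Research at Tue is achievable: Review in Mon; Audit in Tue; Test in Mon; Draft in Tue; Research in Tue; Integrate in Sat; Deploy in Mon.

Tue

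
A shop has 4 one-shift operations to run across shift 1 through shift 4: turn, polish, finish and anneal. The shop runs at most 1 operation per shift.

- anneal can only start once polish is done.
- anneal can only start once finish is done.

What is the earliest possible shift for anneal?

shift 3

Precedence pushes anneal to at least shift 2.
anneal at shift 3 is achievable: finish in shift 2, turn in shift 4, polish in shift 1, anneal in shift 3.
Nothing earlier works — the capacity limit rule out every shift before shift 3.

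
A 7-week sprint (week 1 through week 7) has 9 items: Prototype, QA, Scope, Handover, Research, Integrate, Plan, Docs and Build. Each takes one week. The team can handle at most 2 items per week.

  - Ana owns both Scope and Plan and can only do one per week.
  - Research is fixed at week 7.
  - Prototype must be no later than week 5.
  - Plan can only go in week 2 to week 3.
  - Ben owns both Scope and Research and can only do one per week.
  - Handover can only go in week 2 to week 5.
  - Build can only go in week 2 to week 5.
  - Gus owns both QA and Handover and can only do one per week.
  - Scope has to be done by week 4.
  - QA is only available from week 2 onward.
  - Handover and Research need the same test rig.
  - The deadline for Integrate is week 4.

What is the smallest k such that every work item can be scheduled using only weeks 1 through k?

7 weeks

With at most 2 per week and 9 work items, at least 5 weeks are needed.
Research can't be placed before week 7, so the schedule must run through at least week 7.
7 works (last occupied week: week 7): for example Scope in week 1, Handover in week 2, Build in week 3, Integrate in week 1, Plan in week 2, Docs in week 4, Research in week 7, QA in week 4, Prototype in week 3.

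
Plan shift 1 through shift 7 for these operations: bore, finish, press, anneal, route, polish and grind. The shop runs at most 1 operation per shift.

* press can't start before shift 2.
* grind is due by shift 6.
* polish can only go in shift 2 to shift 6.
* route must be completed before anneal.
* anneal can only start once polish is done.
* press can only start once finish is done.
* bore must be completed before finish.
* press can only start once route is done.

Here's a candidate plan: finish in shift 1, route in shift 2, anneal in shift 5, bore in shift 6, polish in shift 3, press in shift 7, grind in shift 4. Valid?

anneal can only start once polish is done — holds.
press can only start once finish is done — holds.
polish can only go in shift 2 to shift 6 — holds.
route must be completed before anneal — holds.
bore must be completed before finish — violated.
The shop runs at most 1 operation per shift — holds.
grind is due by shift 6 — holds.
press can only start once route is done — holds.
press can't start before shift 2 — holds.

No — it violates: bore must be completed before finish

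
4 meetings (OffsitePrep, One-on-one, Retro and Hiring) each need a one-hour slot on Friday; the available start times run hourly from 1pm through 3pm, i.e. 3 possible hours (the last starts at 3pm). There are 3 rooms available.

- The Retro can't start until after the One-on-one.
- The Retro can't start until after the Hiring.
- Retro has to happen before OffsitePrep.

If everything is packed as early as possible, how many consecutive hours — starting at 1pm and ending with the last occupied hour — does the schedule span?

The precedence chain requires at least 3 distinct hours.
With at most 3 per hour and 4 meetings, at least 2 hours are needed.
3 works (last occupied hour: 3pm): for example Hiring in 1pm; Retro in 2pm; One-on-one in 1pm; OffsitePrep in 3pm.

3 hours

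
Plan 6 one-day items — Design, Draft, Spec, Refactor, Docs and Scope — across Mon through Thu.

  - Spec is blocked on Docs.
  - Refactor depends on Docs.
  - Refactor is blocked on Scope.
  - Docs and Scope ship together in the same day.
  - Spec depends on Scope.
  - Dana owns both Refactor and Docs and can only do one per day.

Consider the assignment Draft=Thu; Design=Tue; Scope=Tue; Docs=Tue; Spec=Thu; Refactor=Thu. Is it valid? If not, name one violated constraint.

Yes, all constraints hold

Refactor depends on Docs — holds.
Refactor is blocked on Scope — holds.
Spec is blocked on Docs — holds.
Docs and Scope ship together in the same day — holds.
Dana owns both Refactor and Docs and can only do one per day — holds.
Spec depends on Scope — holds.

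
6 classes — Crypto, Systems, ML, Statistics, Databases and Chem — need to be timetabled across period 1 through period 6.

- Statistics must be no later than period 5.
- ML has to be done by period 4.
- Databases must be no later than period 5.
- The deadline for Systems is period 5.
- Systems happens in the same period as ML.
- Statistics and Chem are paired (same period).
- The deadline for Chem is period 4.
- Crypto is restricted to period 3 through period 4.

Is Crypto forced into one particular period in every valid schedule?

Crypto can be period 3 (e.g. Crypto in period 3; Chem in period 1; Databases in period 1; Statistics in period 1; Systems in period 1; ML in period 1) or period 4 (e.g. Databases=period 1; Statistics=period 1; Crypto=period 4; Chem=period 1; Systems=period 1; ML=period 1).

No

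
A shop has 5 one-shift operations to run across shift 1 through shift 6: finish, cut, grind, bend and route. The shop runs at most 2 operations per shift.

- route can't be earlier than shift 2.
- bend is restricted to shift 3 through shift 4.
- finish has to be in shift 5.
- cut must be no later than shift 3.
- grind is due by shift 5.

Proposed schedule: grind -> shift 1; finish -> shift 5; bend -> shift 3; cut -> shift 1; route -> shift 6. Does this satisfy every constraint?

bend is restricted to shift 3 through shift 4 — holds.
finish has to be in shift 5 — holds.
The shop runs at most 2 operations per shift — holds.
route can't be earlier than shift 2 — holds.
cut must be no later than shift 3 — holds.
grind is due by shift 5 — holds.

Valid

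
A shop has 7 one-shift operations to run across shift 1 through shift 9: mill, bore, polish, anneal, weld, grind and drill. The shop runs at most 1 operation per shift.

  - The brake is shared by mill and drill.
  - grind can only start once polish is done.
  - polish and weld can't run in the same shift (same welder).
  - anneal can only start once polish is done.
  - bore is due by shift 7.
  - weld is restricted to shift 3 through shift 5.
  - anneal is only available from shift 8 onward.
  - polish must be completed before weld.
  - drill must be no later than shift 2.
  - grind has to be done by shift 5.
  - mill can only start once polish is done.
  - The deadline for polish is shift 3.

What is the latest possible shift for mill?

shift 9

Precedence pushes mill to at least shift 2.
mill at shift 9 is achievable: polish in shift 2; mill in shift 9; drill in shift 1; grind in shift 4; weld in shift 3; anneal in shift 8; bore in shift 5.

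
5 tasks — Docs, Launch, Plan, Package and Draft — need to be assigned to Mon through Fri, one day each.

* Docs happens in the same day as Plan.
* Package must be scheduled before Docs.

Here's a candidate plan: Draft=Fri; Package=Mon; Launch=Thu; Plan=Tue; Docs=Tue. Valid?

Yes, all constraints hold

Docs happens in the same day as Plan — holds.
Package must be scheduled before Docs — holds.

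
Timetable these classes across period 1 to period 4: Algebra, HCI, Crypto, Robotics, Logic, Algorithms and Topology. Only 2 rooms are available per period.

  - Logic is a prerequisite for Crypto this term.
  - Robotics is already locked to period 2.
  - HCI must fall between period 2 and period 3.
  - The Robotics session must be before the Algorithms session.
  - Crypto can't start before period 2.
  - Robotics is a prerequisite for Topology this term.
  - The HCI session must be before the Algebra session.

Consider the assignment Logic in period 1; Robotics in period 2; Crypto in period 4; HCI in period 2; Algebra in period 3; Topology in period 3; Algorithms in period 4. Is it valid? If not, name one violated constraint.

Only 2 rooms are available per period — holds.
Logic is a prerequisite for Crypto this term — holds.
Crypto can't start before period 2 — holds.
Robotics is already locked to period 2 — holds.
The HCI session must be before the Algebra session — holds.
HCI must fall between period 2 and period 3 — holds.
Robotics is a prerequisite for Topology this term — holds.
The Robotics session must be before the Algorithms session — holds.

Yes, all constraints hold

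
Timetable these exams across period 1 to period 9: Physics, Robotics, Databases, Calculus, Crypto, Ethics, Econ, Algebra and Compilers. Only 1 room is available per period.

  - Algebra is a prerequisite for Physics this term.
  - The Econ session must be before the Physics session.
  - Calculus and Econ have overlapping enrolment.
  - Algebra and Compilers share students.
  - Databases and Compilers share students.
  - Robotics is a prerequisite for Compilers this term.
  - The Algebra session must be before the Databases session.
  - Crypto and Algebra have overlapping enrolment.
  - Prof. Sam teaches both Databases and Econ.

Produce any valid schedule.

Compilers=period 6, Physics=period 3, Calculus=period 7, Econ=period 2, Algebra=period 1, Ethics=period 9, Robotics=period 4, Databases=period 5, Crypto=period 8

Checking: Econ(period 2) before Physics(period 3); Algebra(period 1) before Physics(period 3); Algebra(period 1) before Databases(period 5); Robotics(period 4) before Compilers(period 6); Databases(period 5) != Compilers(period 6); Calculus(period 7) != Econ(period 2); Algebra(period 1) != Compilers(period 6); Databases(period 5) != Econ(period 2); Crypto(period 8) != Algebra(period 1); max 1 per period (cap 1).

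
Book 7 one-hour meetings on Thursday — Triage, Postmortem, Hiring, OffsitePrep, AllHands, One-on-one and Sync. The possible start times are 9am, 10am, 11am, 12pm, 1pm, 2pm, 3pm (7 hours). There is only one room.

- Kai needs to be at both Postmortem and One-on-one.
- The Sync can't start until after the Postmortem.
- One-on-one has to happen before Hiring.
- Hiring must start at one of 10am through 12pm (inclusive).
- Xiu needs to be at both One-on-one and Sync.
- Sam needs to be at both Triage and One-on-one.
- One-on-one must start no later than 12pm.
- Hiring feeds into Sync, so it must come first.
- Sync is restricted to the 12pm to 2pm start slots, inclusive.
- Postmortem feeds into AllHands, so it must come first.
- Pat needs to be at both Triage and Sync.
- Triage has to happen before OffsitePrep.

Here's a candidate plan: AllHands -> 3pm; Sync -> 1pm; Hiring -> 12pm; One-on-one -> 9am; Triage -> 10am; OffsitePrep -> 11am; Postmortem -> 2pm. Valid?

The Sync can't start until after the Postmortem — violated.
Hiring must start at one of 10am through 12pm (inclusive) — holds.
Pat needs to be at both Triage and Sync — holds.
One-on-one has to happen before Hiring — holds.
Xiu needs to be at both One-on-one and Sync — holds.
Hiring feeds into Sync, so it must come first — holds.
Sam needs to be at both Triage and One-on-one — holds.
Sync is restricted to the 12pm to 2pm start slots, inclusive — holds.
Postmortem feeds into AllHands, so it must come first — holds.
There is only one room — holds.
Kai needs to be at both Postmortem and One-on-one — holds.
Triage has to happen before OffsitePrep — holds.
One-on-one must start no later than 12pm — holds.

Invalid. The Sync can't start until after the Postmortem.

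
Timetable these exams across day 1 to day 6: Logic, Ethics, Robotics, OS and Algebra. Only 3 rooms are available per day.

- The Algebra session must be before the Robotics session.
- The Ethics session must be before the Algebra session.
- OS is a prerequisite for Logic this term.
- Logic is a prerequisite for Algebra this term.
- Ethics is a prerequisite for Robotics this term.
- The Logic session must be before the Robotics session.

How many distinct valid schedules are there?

Splitting on Logic: it can be day 2 (16), day 3 (20), day 4 (12). Listing each branch's schedules as (Ethics, Robotics, OS, Algebra) by day number:
Logic=day 2: (1,4,1,3) (1,5,1,3) (1,5,1,4) (1,6,1,3) (1,6,1,4) (1,6,1,5) (2,4,1,3) (2,5,1,3) (2,5,1,4) (2,6,1,3) (2,6,1,4) (2,6,1,5) (3,5,1,4) (3,6,1,4) (3,6,1,5) (4,6,1,5) — 16.
Logic=day 3: (1,5,1,4) (1,5,2,4) (1,6,1,4) (1,6,1,5) (1,6,2,4) (1,6,2,5) (2,5,1,4) (2,5,2,4) (2,6,1,4) (2,6,1,5) (2,6,2,4) (2,6,2,5) (3,5,1,4) (3,5,2,4) (3,6,1,4) (3,6,1,5) (3,6,2,4) (3,6,2,5) (4,6,1,5) (4,6,2,5) — 20.
Logic=day 4: (1,6,1,5) (1,6,2,5) (1,6,3,5) (2,6,1,5) (2,6,2,5) (2,6,3,5) (3,6,1,5) (3,6,2,5) (3,6,3,5) (4,6,1,5) (4,6,2,5) (4,6,3,5) — 12.
Summing: 16 + 20 + 12 = 48.

48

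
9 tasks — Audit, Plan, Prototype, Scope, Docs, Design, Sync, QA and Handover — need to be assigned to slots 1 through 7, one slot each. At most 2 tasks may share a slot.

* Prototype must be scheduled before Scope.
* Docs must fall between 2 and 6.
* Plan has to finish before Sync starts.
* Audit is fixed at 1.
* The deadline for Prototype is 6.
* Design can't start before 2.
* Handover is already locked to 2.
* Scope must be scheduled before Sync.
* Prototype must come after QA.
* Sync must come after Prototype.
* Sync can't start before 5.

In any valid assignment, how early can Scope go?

Precedence pushes Scope to at least 3; downstream work caps Scope at 6.
Scope at 3 is achievable: Plan=4; Audit=1; Handover=2; Design=4; Sync=5; Prototype=2; Scope=3; QA=1; Docs=3.

3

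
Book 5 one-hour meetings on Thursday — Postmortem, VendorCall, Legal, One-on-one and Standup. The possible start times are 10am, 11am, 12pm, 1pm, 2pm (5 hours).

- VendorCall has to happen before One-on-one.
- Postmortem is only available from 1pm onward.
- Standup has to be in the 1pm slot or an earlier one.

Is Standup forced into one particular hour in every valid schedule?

No

Standup can be 10am (e.g. Standup -> 10am, VendorCall -> 10am, Legal -> 10am, Postmortem -> 1pm, One-on-one -> 11am) or 11am (e.g. Standup in 11am, Postmortem in 1pm, Legal in 10am, VendorCall in 10am, One-on-one in 11am).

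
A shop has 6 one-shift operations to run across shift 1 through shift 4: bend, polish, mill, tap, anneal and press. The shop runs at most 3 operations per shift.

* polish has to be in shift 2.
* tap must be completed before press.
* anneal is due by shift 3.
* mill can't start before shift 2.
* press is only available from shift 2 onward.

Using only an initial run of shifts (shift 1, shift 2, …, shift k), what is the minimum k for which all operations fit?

2 shifts

The precedence chain requires at least 2 distinct shifts.
With at most 3 per shift and 6 operations, at least 2 shifts are needed.
2 works (last occupied shift: shift 2): for example press=shift 2; mill=shift 2; tap=shift 1; anneal=shift 1; bend=shift 1; polish=shift 2.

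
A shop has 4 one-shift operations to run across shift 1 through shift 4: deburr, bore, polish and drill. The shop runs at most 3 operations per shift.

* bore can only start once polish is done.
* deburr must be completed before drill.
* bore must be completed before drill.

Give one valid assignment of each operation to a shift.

deburr=shift 1, drill=shift 3, polish=shift 1, bore=shift 2

Checking: deburr(shift 1) before drill(shift 3); polish(shift 1) before bore(shift 2); bore(shift 2) before drill(shift 3); max 2 per shift (cap 3).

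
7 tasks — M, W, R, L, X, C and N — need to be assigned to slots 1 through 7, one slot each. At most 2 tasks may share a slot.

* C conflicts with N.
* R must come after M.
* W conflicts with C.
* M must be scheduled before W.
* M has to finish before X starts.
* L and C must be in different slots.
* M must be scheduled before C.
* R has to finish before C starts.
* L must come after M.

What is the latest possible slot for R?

Precedence pushes R to at least 2; downstream work caps R at 6.
R at 6 is achievable: M in 1, W in 2, L in 2, R in 6, X in 3, N in 1, C in 7.

6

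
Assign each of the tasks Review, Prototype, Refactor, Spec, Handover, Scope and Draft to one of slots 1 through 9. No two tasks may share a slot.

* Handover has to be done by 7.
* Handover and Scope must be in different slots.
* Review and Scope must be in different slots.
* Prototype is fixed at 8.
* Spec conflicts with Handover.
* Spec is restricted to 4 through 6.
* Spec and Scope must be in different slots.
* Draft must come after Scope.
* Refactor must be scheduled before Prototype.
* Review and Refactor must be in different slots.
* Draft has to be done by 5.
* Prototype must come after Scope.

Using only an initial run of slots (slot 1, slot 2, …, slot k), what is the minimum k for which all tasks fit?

The precedence chain requires at least 2 distinct slots.
With at most 1 per slot and 7 tasks, at least 7 slots are needed.
Prototype can't be placed before 8, so the schedule must run through at least slot 8.
8 works (last occupied slot: 8): for example Draft in 2; Refactor in 5; Review in 6; Handover in 3; Spec in 4; Prototype in 8; Scope in 1.

8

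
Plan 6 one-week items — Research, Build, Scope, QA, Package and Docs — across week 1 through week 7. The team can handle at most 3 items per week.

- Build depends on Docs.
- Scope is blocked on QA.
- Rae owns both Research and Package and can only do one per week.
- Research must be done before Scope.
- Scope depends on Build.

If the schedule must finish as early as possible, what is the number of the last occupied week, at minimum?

The precedence chain requires at least 3 distinct weeks.
With at most 3 per week and 6 work items, at least 2 weeks are needed.
3 works (last occupied week: week 3): for example QA in week 1, Research in week 1, Docs in week 1, Package in week 2, Build in week 2, Scope in week 3.

3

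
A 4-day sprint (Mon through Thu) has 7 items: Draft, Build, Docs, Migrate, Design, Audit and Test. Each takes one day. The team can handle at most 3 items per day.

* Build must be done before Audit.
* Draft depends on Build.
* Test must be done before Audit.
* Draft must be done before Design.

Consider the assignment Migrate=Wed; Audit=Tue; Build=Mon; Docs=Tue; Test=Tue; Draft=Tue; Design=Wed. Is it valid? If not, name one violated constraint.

Invalid. The team can handle at most 3 items per day.

Test must be done before Audit — violated.
Draft depends on Build — holds.
Build must be done before Audit — holds.
The team can handle at most 3 items per day — violated.
Draft must be done before Design — holds.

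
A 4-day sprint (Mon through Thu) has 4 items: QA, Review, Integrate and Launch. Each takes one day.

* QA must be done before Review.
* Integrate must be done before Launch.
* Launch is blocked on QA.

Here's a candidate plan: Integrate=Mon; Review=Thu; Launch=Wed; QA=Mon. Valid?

Valid

QA must be done before Review — holds.
Launch is blocked on QA — holds.
Integrate must be done before Launch — holds.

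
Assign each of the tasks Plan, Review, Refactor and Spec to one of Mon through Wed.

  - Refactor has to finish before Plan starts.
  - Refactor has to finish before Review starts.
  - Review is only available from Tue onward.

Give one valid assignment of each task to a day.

Refactor=Mon, Review=Tue, Spec=Mon, Plan=Tue

Checking: Refactor(Mon) before Review(Tue); Refactor(Mon) before Plan(Tue); Review=Tue in [Tue,Wed].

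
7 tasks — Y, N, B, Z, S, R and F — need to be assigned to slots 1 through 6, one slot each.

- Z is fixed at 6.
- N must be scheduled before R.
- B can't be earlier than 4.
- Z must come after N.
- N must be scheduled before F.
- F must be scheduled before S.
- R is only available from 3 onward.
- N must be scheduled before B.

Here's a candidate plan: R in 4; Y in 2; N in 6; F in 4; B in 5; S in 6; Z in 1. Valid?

No. Z must come after N is not satisfied.

R is only available from 3 onward — holds.
N must be scheduled before R — violated.
B can't be earlier than 4 — holds.
Z is fixed at 6 — violated.
N must be scheduled before F — violated.
F must be scheduled before S — holds.
N must be scheduled before B — violated.
Z must come after N — violated.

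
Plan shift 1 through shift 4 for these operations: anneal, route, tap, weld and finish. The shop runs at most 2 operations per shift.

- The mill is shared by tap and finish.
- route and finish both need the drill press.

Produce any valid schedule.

tap -> shift 2; finish -> shift 3; weld -> shift 2; anneal -> shift 1; route -> shift 1

Checking: route(shift 1) != finish(shift 3); tap(shift 2) != finish(shift 3); max 2 per shift (cap 2).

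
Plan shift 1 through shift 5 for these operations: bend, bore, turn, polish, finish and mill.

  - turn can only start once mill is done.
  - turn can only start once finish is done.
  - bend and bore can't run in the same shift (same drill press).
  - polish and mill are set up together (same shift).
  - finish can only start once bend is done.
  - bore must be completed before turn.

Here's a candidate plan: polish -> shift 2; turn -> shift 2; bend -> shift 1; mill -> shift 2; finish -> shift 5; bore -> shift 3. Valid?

turn can only start once mill is done — violated.
turn can only start once finish is done — violated.
finish can only start once bend is done — holds.
bore must be completed before turn — violated.
bend and bore can't run in the same shift (same drill press) — holds.
polish and mill are set up together (same shift) — holds.

No. turn can only start once finish is done is not satisfied.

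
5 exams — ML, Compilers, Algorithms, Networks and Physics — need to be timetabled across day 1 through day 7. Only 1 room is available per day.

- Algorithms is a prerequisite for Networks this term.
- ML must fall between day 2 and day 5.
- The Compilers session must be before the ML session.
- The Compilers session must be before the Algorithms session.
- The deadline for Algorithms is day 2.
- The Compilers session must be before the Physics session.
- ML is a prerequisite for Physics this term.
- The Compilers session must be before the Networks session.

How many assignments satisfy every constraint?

Splitting on ML: it can be day 3 (12), day 4 (9), day 5 (6). Listing each branch's schedules as (Compilers, Algorithms, Networks, Physics) by day number:
ML=day 3: (1,2,4,5) (1,2,4,6) (1,2,4,7) (1,2,5,4) (1,2,5,6) (1,2,5,7) (1,2,6,4) (1,2,6,5) (1,2,6,7) (1,2,7,4) (1,2,7,5) (1,2,7,6) — 12.
ML=day 4: (1,2,3,5) (1,2,3,6) (1,2,3,7) (1,2,5,6) (1,2,5,7) (1,2,6,5) (1,2,6,7) (1,2,7,5) (1,2,7,6) — 9.
ML=day 5: (1,2,3,6) (1,2,3,7) (1,2,4,6) (1,2,4,7) (1,2,6,7) (1,2,7,6) — 6.
Summing: 12 + 9 + 6 = 27.

27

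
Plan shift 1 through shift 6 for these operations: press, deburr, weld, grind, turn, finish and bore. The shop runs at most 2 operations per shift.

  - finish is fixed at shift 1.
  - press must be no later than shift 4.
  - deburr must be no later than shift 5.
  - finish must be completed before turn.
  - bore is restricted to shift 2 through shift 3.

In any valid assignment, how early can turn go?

shift 2

Precedence pushes turn to at least shift 2.
turn at shift 2 is achievable: weld in shift 3; press in shift 1; finish in shift 1; grind in shift 4; turn in shift 2; bore in shift 2; deburr in shift 3.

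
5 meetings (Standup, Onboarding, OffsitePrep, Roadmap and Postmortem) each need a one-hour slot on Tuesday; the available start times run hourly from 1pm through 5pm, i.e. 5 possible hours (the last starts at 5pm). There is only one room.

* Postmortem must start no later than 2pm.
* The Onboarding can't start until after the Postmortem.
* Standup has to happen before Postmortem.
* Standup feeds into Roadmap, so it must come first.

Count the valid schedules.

Splitting on Onboarding: it can be 3pm (2), 4pm (2), 5pm (2). Listing each branch's schedules as (Standup, OffsitePrep, Roadmap, Postmortem):
Onboarding=3pm: (1pm,4pm,5pm,2pm) (1pm,5pm,4pm,2pm) — 2.
Onboarding=4pm: (1pm,3pm,5pm,2pm) (1pm,5pm,3pm,2pm) — 2.
Onboarding=5pm: (1pm,3pm,4pm,2pm) (1pm,4pm,3pm,2pm) — 2.
Summing: 2 + 2 + 2 = 6.

6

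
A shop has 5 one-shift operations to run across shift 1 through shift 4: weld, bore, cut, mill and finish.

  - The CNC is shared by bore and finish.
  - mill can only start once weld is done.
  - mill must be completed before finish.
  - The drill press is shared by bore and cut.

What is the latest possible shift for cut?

shift 4

cut at shift 4 is achievable: bore in shift 1; cut in shift 4; mill in shift 2; finish in shift 3; weld in shift 1.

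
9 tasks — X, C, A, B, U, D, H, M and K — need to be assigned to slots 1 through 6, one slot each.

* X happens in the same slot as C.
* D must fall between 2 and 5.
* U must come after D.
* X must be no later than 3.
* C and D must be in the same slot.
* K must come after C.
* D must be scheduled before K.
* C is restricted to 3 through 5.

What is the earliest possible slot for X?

3

X must be in the same slot as C, which can't be before 3, so X is at least 3; X's own window allows nothing later than 3.
X at 3 is achievable: A=1; K=4; X=3; H=1; D=3; M=1; C=3; B=1; U=4.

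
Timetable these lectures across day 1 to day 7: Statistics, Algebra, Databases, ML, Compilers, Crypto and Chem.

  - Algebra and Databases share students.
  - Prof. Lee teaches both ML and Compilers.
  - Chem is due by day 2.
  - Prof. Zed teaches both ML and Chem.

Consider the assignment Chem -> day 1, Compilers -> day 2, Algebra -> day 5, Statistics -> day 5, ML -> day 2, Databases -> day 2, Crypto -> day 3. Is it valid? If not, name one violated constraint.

No — it violates: Prof. Lee teaches both ML and Compilers

Chem is due by day 2 — holds.
Algebra and Databases share students — holds.
Prof. Zed teaches both ML and Chem — holds.
Prof. Lee teaches both ML and Compilers — violated.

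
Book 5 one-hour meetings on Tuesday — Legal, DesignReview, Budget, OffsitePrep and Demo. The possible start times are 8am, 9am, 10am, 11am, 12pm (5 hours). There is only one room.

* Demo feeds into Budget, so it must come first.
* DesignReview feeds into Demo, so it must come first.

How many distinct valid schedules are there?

Splitting on Legal: it can be 8am (4), 9am (4), 10am (4), 11am (4), 12pm (4). Listing each branch's schedules as (DesignReview, Budget, OffsitePrep, Demo):
Legal=8am: (9am,11am,12pm,10am) (9am,12pm,10am,11am) (9am,12pm,11am,10am) (10am,12pm,9am,11am) — 4.
Legal=9am: (8am,11am,12pm,10am) (8am,12pm,10am,11am) (8am,12pm,11am,10am) (10am,12pm,8am,11am) — 4.
Legal=10am: (8am,11am,12pm,9am) (8am,12pm,9am,11am) (8am,12pm,11am,9am) (9am,12pm,8am,11am) — 4.
Legal=11am: (8am,10am,12pm,9am) (8am,12pm,9am,10am) (8am,12pm,10am,9am) (9am,12pm,8am,10am) — 4.
Legal=12pm: (8am,10am,11am,9am) (8am,11am,9am,10am) (8am,11am,10am,9am) (9am,11am,8am,10am) — 4.
Summing: 4 + 4 + 4 + 4 + 4 = 20.

20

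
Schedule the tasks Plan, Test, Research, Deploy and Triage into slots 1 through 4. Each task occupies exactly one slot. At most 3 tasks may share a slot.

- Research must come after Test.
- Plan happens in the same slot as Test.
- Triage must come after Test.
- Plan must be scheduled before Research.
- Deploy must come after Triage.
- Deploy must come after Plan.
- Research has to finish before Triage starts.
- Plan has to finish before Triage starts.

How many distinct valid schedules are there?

1

Enumerating: Research -> 2; Deploy -> 4; Plan -> 1; Triage -> 3; Test -> 1.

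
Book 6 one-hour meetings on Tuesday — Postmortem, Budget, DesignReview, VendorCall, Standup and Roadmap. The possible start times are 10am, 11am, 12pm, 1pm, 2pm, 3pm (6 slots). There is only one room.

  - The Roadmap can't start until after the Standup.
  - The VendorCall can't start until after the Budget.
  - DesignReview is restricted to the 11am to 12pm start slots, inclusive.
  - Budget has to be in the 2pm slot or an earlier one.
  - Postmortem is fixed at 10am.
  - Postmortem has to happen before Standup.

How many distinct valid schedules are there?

Splitting on Budget: it can be 11am (3), 12pm (3), 1pm (4), 2pm (2). Listing each branch's schedules as (Postmortem, DesignReview, VendorCall, Standup, Roadmap):
Budget=11am: (10am,12pm,1pm,2pm,3pm) (10am,12pm,2pm,1pm,3pm) (10am,12pm,3pm,1pm,2pm) — 3.
Budget=12pm: (10am,11am,1pm,2pm,3pm) (10am,11am,2pm,1pm,3pm) (10am,11am,3pm,1pm,2pm) — 3.
Budget=1pm: (10am,11am,2pm,12pm,3pm) (10am,11am,3pm,12pm,2pm) (10am,12pm,2pm,11am,3pm) (10am,12pm,3pm,11am,2pm) — 4.
Budget=2pm: (10am,11am,3pm,12pm,1pm) (10am,12pm,3pm,11am,1pm) — 2.
Summing: 3 + 3 + 4 + 2 = 12.

12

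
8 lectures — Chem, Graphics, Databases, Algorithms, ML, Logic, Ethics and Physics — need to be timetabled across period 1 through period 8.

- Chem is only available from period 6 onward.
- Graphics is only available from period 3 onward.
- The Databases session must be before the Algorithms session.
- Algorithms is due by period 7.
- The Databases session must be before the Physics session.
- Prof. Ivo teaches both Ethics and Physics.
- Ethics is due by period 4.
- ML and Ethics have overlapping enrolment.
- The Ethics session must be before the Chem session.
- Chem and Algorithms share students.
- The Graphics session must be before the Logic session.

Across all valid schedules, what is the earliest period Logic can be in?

period 4

Precedence pushes Logic to at least period 4.
Logic at period 4 is achievable: ML in period 2, Physics in period 2, Ethics in period 1, Logic in period 4, Chem in period 6, Databases in period 1, Graphics in period 3, Algorithms in period 2.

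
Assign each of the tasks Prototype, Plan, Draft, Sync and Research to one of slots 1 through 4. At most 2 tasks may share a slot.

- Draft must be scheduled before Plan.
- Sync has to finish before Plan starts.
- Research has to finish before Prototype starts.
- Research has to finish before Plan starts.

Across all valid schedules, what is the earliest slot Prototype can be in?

Precedence pushes Prototype to at least 2.
Prototype at 2 is achievable: Plan -> 3; Draft -> 1; Prototype -> 2; Sync -> 2; Research -> 1.

2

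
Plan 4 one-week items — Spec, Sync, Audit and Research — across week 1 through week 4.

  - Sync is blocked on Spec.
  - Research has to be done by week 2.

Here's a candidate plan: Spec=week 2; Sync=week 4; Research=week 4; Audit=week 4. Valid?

Sync is blocked on Spec — holds.
Research has to be done by week 2 — violated.

No — it violates: Research has to be done by week 2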